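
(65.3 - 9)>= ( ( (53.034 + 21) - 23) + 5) True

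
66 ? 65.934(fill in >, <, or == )>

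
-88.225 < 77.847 True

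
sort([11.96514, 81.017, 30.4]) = [11.96514, 30.4, 81.017]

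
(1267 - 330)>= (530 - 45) True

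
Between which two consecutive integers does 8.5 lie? 8 and 9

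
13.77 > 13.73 True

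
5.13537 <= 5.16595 True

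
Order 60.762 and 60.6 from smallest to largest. 60.6, 60.762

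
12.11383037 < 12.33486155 True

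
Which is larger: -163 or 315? 315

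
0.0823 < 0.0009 False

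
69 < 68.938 False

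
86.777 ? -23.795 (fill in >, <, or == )>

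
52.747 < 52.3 False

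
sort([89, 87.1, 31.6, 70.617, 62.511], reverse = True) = [89, 87.1, 70.617, 62.511, 31.6]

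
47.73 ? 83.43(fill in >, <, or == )<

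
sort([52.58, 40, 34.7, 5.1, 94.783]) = [5.1, 34.7, 40, 52.58, 94.783]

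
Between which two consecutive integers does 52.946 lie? 52 and 53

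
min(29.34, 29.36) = 29.34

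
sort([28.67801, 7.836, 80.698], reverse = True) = [80.698, 28.67801, 7.836]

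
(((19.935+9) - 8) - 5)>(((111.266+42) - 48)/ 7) True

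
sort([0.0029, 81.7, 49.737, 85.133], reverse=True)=[85.133, 81.7, 49.737, 0.0029]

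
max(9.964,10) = 10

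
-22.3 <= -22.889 False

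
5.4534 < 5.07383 False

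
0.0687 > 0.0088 True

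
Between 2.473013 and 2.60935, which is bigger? 2.60935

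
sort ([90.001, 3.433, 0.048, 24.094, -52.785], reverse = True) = [90.001, 24.094, 3.433, 0.048, -52.785]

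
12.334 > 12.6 False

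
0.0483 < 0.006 False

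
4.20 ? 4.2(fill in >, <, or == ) ==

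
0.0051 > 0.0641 False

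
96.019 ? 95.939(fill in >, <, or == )>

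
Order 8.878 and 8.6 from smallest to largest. 8.6, 8.878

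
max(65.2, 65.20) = 65.20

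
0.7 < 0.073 False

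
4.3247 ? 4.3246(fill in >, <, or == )>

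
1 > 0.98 True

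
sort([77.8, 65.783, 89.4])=[65.783, 77.8, 89.4]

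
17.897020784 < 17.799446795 False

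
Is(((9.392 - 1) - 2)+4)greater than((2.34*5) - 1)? No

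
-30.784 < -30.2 True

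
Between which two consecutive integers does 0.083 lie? 0 and 1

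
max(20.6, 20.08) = 20.6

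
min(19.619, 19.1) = 19.1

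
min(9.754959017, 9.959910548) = 9.754959017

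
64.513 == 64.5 False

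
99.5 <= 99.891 True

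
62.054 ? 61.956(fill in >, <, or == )>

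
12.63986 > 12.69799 False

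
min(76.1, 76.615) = 76.1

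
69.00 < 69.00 False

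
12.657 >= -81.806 True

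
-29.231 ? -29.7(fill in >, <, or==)>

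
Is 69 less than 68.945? No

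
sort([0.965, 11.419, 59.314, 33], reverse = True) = [59.314, 33, 11.419, 0.965]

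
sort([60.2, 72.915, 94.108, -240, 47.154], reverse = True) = [94.108, 72.915, 60.2, 47.154, -240]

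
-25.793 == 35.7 False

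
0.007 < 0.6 True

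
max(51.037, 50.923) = 51.037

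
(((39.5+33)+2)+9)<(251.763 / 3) True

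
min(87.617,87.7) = 87.617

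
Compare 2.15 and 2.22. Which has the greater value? 2.22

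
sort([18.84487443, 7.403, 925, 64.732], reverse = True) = [925, 64.732, 18.84487443, 7.403]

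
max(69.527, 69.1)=69.527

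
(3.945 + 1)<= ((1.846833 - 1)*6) True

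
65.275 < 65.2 False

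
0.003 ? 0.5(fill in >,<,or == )<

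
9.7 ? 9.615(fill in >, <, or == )>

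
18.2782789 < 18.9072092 True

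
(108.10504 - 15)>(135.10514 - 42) False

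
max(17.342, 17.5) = 17.5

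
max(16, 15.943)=16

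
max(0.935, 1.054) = 1.054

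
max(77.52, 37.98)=77.52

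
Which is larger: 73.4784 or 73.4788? 73.4788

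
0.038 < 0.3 True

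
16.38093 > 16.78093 False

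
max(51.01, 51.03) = 51.03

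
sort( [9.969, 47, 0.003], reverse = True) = [47, 9.969, 0.003]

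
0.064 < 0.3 True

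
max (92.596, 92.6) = 92.6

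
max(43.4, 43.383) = 43.4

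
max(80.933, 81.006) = 81.006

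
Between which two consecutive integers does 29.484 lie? 29 and 30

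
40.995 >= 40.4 True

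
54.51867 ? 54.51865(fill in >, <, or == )>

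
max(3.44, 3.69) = 3.69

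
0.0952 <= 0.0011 False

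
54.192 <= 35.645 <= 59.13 False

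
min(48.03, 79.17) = 48.03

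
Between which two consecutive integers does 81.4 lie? 81 and 82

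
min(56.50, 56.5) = 56.50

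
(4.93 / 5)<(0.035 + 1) True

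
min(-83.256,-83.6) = -83.6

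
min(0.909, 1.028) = 0.909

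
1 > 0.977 True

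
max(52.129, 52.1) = 52.129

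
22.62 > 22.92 False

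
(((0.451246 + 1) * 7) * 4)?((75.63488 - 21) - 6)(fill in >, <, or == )<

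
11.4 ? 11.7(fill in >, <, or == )<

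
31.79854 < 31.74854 False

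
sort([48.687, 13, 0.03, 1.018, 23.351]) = [0.03, 1.018, 13, 23.351, 48.687]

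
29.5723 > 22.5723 True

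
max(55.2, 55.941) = 55.941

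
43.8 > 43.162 True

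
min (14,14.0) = 14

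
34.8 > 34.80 False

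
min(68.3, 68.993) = 68.3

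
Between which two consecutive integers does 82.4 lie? 82 and 83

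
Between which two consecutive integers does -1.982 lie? -2 and -1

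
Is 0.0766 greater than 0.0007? Yes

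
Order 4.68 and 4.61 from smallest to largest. 4.61, 4.68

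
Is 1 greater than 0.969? Yes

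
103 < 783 True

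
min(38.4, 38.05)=38.05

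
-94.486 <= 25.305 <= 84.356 True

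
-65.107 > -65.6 True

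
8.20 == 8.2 True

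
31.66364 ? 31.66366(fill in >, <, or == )<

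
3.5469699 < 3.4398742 False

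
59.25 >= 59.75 False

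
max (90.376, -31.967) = 90.376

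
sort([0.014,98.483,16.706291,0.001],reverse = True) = [98.483,16.706291,0.014,0.001]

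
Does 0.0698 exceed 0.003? Yes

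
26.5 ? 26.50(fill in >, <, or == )==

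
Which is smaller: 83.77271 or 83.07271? 83.07271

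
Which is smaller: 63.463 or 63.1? 63.1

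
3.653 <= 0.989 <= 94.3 False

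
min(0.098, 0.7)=0.098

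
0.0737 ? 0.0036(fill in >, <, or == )>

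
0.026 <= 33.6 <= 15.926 False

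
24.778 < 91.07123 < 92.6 True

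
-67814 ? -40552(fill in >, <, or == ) <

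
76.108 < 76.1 False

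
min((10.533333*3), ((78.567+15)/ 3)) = 31.189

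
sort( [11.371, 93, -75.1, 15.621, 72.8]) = [-75.1, 11.371, 15.621, 72.8, 93]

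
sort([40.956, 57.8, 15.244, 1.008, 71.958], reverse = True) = [71.958, 57.8, 40.956, 15.244, 1.008]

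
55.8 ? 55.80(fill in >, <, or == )==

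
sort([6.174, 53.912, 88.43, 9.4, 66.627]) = [6.174, 9.4, 53.912, 66.627, 88.43]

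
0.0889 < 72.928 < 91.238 True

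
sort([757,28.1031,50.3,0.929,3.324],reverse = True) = [757,50.3,28.1031,3.324,0.929]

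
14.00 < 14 False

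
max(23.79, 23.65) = 23.79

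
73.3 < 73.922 True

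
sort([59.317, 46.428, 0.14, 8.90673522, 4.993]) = [0.14, 4.993, 8.90673522, 46.428, 59.317]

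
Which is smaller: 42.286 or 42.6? 42.286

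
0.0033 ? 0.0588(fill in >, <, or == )<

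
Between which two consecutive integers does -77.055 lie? -78 and -77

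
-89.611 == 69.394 False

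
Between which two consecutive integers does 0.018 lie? 0 and 1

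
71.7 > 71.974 False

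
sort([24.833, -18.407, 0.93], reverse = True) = [24.833, 0.93, -18.407]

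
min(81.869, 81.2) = 81.2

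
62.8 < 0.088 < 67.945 False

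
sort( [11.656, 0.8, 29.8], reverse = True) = [29.8, 11.656, 0.8]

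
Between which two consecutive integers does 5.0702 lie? 5 and 6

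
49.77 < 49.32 False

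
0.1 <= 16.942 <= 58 True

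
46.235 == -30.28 False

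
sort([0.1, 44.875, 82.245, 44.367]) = [0.1, 44.367, 44.875, 82.245]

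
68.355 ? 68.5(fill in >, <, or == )<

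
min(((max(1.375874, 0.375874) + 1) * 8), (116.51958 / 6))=19.006992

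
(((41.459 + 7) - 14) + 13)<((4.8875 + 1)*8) False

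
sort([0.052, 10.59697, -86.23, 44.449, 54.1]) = [-86.23, 0.052, 10.59697, 44.449, 54.1]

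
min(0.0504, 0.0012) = 0.0012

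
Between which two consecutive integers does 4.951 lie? 4 and 5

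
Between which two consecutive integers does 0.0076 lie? 0 and 1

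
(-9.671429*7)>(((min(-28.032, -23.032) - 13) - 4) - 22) False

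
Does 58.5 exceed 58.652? No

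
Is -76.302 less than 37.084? Yes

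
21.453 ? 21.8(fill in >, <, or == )<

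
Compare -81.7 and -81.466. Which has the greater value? -81.466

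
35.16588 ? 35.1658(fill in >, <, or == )>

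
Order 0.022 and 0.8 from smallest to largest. 0.022, 0.8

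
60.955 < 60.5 False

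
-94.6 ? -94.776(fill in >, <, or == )>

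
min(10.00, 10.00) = 10.00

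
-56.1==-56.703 False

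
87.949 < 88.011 True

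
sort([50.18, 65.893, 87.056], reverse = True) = [87.056, 65.893, 50.18]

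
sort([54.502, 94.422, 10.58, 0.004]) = [0.004, 10.58, 54.502, 94.422]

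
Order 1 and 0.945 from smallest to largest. 0.945,1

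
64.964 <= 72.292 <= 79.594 True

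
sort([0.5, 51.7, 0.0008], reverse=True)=[51.7, 0.5, 0.0008]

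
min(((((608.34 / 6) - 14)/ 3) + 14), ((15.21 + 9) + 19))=43.13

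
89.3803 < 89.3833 True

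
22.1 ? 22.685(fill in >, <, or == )<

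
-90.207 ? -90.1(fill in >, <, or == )<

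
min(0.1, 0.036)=0.036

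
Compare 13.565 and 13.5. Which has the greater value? 13.565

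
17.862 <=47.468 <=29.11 False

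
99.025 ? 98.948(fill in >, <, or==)>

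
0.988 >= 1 False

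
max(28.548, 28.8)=28.8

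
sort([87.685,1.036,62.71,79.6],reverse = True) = [87.685,79.6,62.71,1.036]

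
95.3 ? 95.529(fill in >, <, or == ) <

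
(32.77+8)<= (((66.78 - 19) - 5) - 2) True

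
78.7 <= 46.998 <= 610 False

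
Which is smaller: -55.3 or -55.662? -55.662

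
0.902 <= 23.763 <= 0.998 False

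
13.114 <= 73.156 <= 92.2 True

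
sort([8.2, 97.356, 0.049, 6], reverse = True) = [97.356, 8.2, 6, 0.049]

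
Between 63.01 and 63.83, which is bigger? 63.83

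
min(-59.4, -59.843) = -59.843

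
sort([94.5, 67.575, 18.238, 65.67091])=[18.238, 65.67091, 67.575, 94.5]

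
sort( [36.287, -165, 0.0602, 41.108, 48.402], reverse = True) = [48.402, 41.108, 36.287, 0.0602, -165]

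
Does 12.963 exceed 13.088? No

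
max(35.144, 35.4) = 35.4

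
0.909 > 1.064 False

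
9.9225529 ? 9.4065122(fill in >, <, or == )>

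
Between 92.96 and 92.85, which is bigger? 92.96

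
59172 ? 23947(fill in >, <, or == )>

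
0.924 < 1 True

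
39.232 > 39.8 False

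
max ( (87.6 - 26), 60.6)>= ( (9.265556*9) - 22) True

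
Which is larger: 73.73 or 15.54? 73.73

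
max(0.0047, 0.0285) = 0.0285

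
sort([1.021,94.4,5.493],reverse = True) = [94.4,5.493,1.021]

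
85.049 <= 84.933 False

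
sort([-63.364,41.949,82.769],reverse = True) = [82.769,41.949,-63.364]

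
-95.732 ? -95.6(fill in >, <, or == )<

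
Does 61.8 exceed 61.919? No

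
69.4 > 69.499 False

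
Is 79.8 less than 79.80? No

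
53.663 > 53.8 False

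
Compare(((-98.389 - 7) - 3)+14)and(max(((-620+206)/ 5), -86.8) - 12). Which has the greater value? (((-98.389 - 7) - 3)+14)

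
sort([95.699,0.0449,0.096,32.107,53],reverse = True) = [95.699,53,32.107,0.096,0.0449]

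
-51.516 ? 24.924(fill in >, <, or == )<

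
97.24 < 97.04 False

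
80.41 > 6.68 True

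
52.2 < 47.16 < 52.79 False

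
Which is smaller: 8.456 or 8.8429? 8.456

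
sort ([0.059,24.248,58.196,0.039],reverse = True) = [58.196,24.248,0.059,0.039]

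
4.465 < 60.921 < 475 True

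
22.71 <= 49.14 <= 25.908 False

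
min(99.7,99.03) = 99.03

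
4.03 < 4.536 True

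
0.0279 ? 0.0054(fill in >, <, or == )>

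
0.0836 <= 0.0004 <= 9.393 False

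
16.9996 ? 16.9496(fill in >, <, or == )>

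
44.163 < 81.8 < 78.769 False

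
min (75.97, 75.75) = 75.75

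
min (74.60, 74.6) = 74.60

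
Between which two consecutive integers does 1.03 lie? 1 and 2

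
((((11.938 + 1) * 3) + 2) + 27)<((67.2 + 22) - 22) False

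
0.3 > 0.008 True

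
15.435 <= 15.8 True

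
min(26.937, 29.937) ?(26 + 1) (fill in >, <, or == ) <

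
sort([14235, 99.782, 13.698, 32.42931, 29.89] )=[13.698, 29.89, 32.42931, 99.782, 14235]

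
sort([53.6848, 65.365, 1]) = [1, 53.6848, 65.365]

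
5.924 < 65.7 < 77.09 True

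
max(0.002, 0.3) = 0.3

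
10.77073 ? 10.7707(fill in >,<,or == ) >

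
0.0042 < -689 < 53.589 False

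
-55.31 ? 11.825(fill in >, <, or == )<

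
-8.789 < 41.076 True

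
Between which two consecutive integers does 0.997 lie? 0 and 1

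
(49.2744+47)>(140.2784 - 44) False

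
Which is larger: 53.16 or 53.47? 53.47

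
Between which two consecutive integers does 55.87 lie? 55 and 56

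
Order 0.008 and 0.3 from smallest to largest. 0.008, 0.3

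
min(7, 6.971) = 6.971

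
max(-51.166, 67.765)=67.765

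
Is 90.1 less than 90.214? Yes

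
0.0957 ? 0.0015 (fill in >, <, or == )>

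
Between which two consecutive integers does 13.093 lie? 13 and 14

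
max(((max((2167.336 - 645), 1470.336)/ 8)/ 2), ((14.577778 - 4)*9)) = 95.200002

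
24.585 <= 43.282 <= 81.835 True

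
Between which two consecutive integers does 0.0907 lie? 0 and 1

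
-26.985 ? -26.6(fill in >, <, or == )<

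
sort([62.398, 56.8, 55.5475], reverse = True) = [62.398, 56.8, 55.5475]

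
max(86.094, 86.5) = 86.5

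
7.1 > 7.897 False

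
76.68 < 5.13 False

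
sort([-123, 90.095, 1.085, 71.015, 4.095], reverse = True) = [90.095, 71.015, 4.095, 1.085, -123]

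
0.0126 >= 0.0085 True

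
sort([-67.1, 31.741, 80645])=[-67.1, 31.741, 80645]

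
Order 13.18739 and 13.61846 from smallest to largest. 13.18739, 13.61846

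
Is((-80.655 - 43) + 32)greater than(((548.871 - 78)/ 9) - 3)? No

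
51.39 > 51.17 True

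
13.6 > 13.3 True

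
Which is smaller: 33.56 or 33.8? 33.56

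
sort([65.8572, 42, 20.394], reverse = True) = [65.8572, 42, 20.394]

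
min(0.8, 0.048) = 0.048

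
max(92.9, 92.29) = 92.9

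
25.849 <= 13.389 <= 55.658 False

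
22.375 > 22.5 False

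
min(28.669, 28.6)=28.6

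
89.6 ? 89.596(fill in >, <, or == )>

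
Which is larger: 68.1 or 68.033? 68.1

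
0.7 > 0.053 True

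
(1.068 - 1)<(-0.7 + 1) True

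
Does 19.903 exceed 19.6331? Yes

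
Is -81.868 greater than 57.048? No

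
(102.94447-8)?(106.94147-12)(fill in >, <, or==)>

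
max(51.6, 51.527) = 51.6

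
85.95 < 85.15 False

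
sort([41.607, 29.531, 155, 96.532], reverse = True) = [155, 96.532, 41.607, 29.531]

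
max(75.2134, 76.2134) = 76.2134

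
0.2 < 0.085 False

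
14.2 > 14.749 False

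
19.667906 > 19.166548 True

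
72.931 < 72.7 False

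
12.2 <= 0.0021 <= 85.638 False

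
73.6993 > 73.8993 False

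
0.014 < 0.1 True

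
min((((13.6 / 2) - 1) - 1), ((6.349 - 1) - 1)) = 4.349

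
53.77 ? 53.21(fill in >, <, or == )>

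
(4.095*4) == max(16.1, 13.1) False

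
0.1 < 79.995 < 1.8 False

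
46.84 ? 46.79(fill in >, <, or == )>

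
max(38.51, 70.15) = 70.15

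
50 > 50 False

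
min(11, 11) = 11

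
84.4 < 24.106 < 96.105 False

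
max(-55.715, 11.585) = 11.585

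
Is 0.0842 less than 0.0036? No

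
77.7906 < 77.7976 True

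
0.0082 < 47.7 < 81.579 True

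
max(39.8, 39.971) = 39.971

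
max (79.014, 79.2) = 79.2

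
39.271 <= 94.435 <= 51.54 False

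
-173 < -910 False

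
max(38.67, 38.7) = 38.7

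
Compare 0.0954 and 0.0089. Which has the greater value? 0.0954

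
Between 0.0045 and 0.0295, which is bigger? 0.0295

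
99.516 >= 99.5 True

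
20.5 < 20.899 True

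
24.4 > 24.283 True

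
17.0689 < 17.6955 True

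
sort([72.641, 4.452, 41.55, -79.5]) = [-79.5, 4.452, 41.55, 72.641]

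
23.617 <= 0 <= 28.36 False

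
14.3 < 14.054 False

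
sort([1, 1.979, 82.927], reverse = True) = [82.927, 1.979, 1]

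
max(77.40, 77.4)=77.4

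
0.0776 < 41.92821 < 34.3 False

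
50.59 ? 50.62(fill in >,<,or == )<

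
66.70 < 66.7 False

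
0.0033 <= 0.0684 True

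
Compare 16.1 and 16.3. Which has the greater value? 16.3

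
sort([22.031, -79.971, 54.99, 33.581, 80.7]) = [-79.971, 22.031, 33.581, 54.99, 80.7]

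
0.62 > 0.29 True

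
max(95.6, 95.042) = 95.6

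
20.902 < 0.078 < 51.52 False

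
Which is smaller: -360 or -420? -420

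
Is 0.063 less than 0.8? Yes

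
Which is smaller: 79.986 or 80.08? 79.986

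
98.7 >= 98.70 True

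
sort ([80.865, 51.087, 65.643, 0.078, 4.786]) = [0.078, 4.786, 51.087, 65.643, 80.865]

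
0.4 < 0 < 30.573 False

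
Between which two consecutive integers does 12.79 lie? 12 and 13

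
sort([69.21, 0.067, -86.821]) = [-86.821, 0.067, 69.21]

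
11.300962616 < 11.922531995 True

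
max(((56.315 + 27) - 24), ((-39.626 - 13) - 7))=59.315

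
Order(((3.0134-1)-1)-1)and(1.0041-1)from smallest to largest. (1.0041-1), (((3.0134-1)-1)-1)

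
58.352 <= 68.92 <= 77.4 True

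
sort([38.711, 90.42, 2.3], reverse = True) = [90.42, 38.711, 2.3]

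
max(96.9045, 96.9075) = 96.9075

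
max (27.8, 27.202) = 27.8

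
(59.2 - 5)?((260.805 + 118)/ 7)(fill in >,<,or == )>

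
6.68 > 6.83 False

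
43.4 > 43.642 False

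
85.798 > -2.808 True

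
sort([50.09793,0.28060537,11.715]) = [0.28060537,11.715,50.09793]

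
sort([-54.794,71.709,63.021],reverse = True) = [71.709,63.021,-54.794]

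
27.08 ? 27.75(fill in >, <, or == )<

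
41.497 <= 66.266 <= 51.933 False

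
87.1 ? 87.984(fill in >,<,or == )<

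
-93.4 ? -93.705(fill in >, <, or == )>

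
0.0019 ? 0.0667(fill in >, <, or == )<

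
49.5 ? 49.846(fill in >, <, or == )<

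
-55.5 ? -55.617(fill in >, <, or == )>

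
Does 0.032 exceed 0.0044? Yes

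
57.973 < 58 True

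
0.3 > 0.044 True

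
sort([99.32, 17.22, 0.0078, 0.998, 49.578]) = [0.0078, 0.998, 17.22, 49.578, 99.32]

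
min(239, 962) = 239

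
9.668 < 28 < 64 True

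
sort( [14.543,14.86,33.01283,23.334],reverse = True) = [33.01283,23.334,14.86,14.543]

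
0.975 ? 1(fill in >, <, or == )<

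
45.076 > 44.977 True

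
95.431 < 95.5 True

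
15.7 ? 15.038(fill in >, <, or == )>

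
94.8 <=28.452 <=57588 False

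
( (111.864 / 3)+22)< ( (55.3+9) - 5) True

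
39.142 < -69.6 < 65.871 False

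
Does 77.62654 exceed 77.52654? Yes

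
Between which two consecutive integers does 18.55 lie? 18 and 19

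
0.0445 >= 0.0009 True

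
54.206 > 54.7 False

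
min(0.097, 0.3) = 0.097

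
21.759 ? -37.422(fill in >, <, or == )>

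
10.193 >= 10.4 False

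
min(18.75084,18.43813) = 18.43813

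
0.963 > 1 False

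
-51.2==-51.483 False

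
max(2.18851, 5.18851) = 5.18851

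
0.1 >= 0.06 True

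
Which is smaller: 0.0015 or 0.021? 0.0015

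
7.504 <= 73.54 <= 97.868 True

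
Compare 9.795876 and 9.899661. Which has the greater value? 9.899661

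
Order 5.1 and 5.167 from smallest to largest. 5.1, 5.167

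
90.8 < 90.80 False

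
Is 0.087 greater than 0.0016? Yes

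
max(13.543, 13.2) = 13.543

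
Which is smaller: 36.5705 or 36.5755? 36.5705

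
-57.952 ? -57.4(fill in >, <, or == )<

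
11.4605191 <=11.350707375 False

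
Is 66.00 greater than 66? No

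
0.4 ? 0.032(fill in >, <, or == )>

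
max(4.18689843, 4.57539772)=4.57539772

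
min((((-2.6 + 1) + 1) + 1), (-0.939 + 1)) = 0.061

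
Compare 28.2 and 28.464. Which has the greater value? 28.464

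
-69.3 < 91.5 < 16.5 False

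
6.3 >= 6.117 True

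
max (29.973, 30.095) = 30.095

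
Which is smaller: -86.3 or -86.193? -86.3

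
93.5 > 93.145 True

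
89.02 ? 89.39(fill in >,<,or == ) <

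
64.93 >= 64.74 True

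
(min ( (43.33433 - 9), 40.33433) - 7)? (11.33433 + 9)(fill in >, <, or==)>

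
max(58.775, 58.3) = 58.775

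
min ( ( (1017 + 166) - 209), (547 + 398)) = 945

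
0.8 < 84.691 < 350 True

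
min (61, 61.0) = 61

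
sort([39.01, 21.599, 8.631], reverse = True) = [39.01, 21.599, 8.631]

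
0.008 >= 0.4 False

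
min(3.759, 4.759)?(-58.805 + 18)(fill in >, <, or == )>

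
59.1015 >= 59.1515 False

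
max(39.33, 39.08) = 39.33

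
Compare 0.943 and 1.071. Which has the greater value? 1.071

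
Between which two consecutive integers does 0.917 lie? 0 and 1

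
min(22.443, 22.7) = 22.443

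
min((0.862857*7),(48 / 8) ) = 6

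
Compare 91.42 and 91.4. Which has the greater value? 91.42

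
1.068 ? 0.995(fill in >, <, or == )>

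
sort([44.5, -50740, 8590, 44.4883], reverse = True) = [8590, 44.5, 44.4883, -50740]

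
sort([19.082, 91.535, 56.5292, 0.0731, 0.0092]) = [0.0092, 0.0731, 19.082, 56.5292, 91.535]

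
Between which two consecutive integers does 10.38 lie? 10 and 11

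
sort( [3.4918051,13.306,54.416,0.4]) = [0.4,3.4918051,13.306,54.416]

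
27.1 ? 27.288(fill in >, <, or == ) <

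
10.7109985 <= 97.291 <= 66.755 False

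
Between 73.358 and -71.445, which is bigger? 73.358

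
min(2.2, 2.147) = 2.147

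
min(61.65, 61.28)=61.28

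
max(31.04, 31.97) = 31.97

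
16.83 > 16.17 True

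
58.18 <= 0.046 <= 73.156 False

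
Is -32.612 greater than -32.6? No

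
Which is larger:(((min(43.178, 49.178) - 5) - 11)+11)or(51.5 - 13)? (51.5 - 13)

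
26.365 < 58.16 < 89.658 True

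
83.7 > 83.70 False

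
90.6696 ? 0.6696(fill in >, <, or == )>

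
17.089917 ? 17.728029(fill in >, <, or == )<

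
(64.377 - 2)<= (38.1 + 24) False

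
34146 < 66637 True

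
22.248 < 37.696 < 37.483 False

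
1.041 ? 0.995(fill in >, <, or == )>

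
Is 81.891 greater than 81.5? Yes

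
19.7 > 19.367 True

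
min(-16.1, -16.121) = -16.121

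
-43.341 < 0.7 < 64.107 True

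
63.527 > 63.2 True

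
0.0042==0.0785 False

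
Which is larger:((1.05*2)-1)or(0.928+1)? (0.928+1)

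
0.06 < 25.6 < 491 True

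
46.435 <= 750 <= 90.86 False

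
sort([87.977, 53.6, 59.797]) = [53.6, 59.797, 87.977]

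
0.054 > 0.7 False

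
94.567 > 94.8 False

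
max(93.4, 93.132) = 93.4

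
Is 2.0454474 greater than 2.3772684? No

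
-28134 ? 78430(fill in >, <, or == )<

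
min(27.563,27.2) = 27.2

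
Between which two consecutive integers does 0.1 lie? 0 and 1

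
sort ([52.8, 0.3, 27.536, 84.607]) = [0.3, 27.536, 52.8, 84.607]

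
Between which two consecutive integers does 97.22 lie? 97 and 98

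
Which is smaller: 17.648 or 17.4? 17.4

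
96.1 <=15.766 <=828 False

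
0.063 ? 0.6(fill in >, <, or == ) <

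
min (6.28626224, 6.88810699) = 6.28626224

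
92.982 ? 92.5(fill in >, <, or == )>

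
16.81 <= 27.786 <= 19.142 False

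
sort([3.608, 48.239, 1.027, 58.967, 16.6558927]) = [1.027, 3.608, 16.6558927, 48.239, 58.967]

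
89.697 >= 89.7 False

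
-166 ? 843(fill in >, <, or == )<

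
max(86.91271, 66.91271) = 86.91271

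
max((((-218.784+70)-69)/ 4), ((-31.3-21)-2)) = -54.3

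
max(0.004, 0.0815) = 0.0815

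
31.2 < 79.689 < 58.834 False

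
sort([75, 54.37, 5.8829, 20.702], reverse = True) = [75, 54.37, 20.702, 5.8829]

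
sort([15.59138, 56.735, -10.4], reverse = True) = [56.735, 15.59138, -10.4]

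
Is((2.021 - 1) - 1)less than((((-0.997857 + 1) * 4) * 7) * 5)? Yes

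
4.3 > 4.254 True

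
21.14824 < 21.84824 True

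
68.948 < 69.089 True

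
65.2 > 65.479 False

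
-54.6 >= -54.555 False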